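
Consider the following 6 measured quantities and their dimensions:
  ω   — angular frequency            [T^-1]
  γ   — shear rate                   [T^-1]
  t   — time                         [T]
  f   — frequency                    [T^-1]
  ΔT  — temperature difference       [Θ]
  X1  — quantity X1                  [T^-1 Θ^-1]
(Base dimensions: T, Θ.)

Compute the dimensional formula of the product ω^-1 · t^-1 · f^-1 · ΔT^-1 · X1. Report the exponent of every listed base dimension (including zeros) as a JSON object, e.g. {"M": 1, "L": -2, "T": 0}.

{"T": 0, "Θ": -2}

Dimensional matrix (T×Θ by ω×γ×t×f×ΔT×X1):
  T: [-1 -1  1 -1  0 -1]
  Θ: [ 0  0  0  0  1 -1]
  [T]: (-1)·-1+(-1)·1+(-1)·-1+(-1)·0+(1)·-1 = 0
  [Θ]: (-1)·0+(-1)·0+(-1)·0+(-1)·1+(1)·-1 = -2
⇒ Θ^-2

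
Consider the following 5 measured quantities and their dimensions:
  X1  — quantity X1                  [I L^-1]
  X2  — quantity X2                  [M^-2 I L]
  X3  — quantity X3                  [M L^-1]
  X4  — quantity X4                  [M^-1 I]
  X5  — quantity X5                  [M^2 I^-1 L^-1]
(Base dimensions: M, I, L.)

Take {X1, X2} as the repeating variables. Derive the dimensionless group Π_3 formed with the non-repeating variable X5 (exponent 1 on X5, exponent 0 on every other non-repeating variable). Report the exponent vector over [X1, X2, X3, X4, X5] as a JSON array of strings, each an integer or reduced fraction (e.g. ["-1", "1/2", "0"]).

["0", "1", "0", "0", "1"]

Write exponents as rows M,I,L / cols X1,X2,X3,X4,X5:
  M: [ 0 -2  1 -1  2]
  I: [ 1  1  0  1 -1]
  L: [-1  1 -1  0 -1]
RREF → pivots at {X1,X2} ⇒ r = 2
Pivot set = {X1,X2}, free = {X3,X4,X5}
RREF:
  r0: [   1    0  1/2  1/2    0]
  r1: [   0    1 -1/2  1/2   -1]
  r2: [   0    0    0    0    0]
Fix exponent of X5 at 1, X3 at 0, X4 at 0; solve each RREF row for its pivot's exponent:
  r0: exp(X1) + (0)·1 = 0 ⇒ exp(X1) = 0
  r1: exp(X2) + (-1)·1 = 0 ⇒ exp(X2) = 1
Π_3 = X2 · X5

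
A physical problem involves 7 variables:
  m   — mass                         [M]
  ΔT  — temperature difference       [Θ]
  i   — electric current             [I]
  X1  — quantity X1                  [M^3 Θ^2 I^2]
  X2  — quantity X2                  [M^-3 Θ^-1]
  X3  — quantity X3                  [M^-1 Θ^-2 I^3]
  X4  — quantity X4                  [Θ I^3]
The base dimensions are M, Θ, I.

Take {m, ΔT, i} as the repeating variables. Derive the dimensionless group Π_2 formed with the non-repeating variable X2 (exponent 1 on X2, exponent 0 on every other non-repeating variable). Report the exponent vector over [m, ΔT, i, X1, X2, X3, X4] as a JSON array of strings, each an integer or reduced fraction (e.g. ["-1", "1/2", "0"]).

Dimensional matrix (M×Θ×I by m×ΔT×i×X1×X2×X3×X4):
  M: [ 1  0  0  3 -3 -1  0]
  Θ: [ 0  1  0  2 -1 -2  1]
  I: [ 0  0  1  2  0  3  3]
Echelon form has 3 nonzero rows (pivots: m,ΔT,i)
Repeat: m,ΔT,i; free: X1,X2,X3,X4
RREF:
  r0: [   1    0    0    3   -3   -1    0]
  r1: [   0    1    0    2   -1   -2    1]
  r2: [   0    0    1    2    0    3    3]
Fix exponent of X2 at 1, X1 at 0, X3 at 0, X4 at 0; solve each RREF row for its pivot's exponent:
  r0: exp(m) + (-3)·1 = 0 ⇒ exp(m) = 3
  r1: exp(ΔT) + (-1)·1 = 0 ⇒ exp(ΔT) = 1
  r2: exp(i) + (0)·1 = 0 ⇒ exp(i) = 0
Π_2 = m^3 · ΔT · X2

["3", "1", "0", "0", "1", "0", "0"]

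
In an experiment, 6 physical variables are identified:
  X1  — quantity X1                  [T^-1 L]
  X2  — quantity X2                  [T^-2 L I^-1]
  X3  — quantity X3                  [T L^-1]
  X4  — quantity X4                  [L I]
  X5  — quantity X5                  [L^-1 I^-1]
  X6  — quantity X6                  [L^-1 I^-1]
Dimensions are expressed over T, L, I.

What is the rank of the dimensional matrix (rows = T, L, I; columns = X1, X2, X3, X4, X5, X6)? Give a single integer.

2

Exponent matrix [T,L,I] × [X1,X2,X3,X4,X5,X6]:
  T: [-1 -2  1  0  0  0]
  L: [ 1  1 -1  1 -1 -1]
  I: [ 0 -1  0  1 -1 -1]
RREF → pivots at {X1,X2} ⇒ r = 2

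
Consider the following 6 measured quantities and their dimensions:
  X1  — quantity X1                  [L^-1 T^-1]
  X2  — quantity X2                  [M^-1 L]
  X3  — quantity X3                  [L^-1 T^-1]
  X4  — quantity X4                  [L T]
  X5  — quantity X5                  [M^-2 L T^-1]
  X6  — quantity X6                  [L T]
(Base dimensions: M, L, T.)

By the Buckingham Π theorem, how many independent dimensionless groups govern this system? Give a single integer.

Write exponents as rows M,L,T / cols X1,X2,X3,X4,X5,X6:
  M: [ 0 -1  0  0 -2  0]
  L: [-1  1 -1  1  1  1]
  T: [-1  0 -1  1 -1  1]
Row reduction gives pivot columns X1,X2; rank = 2
Π count = n − r = 6 − 2 = 4

4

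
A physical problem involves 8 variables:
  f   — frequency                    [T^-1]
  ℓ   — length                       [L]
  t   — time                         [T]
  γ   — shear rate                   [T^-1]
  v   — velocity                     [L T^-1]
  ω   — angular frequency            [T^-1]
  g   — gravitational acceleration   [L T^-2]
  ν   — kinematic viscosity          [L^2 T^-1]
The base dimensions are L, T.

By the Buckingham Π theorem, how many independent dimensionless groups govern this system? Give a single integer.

6

Write exponents as rows L,T / cols f,ℓ,t,γ,v,ω,g,ν:
  L: [ 0  1  0  0  1  0  1  2]
  T: [-1  0  1 -1 -1 -1 -2 -1]
Echelon form has 2 nonzero rows (pivots: f,ℓ)
Π count = n − r = 8 − 2 = 6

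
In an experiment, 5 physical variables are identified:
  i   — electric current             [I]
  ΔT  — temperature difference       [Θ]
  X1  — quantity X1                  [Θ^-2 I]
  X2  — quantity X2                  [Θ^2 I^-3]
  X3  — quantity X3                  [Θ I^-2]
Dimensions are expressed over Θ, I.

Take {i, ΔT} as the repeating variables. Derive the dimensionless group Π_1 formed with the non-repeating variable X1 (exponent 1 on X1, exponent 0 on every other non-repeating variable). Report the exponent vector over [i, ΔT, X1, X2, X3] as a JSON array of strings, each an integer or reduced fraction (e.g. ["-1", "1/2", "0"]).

Exponent matrix [Θ,I] × [i,ΔT,X1,X2,X3]:
  Θ: [ 0  1 -2  2  1]
  I: [ 1  0  1 -3 -2]
Echelon form has 2 nonzero rows (pivots: i,ΔT)
Repeat: i,ΔT; free: X1,X2,X3
RREF:
  r0: [   1    0    1   -3   -2]
  r1: [   0    1   -2    2    1]
Fix exponent of X1 at 1, X2 at 0, X3 at 0; solve each RREF row for its pivot's exponent:
  r0: exp(i) + (1)·1 = 0 ⇒ exp(i) = -1
  r1: exp(ΔT) + (-2)·1 = 0 ⇒ exp(ΔT) = 2
Π_1 = i^-1 · ΔT^2 · X1

["-1", "2", "1", "0", "0"]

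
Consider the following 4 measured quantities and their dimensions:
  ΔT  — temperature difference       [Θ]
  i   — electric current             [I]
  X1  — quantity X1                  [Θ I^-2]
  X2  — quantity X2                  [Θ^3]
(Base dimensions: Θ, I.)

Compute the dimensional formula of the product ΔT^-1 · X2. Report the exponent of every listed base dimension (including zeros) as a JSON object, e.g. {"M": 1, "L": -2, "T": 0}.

Write exponents as rows Θ,I / cols ΔT,i,X1,X2:
  Θ: [ 1  0  1  3]
  I: [ 0  1 -2  0]
  [Θ]: (-1)·1+(1)·3 = 2
  [I]: (-1)·0+(1)·0 = 0
⇒ Θ^2

{"Θ": 2, "I": 0}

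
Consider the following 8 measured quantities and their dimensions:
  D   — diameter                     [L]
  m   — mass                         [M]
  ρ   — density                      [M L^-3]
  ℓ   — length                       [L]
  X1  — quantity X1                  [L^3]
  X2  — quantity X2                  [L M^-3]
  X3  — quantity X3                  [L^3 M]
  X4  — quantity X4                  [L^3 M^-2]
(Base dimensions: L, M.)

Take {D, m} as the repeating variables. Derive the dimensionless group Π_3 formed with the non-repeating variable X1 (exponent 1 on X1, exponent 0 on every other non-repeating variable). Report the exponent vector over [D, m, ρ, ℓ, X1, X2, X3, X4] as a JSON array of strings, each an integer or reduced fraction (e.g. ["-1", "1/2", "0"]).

Exponent matrix [L,M] × [D,m,ρ,ℓ,X1,X2,X3,X4]:
  L: [ 1  0 -3  1  3  1  3  3]
  M: [ 0  1  1  0  0 -3  1 -2]
Echelon form has 2 nonzero rows (pivots: D,m)
Pivot set = {D,m}, free = {ρ,ℓ,X1,X2,X3,X4}
RREF:
  r0: [   1    0   -3    1    3    1    3    3]
  r1: [   0    1    1    0    0   -3    1   -2]
Fix exponent of X1 at 1, ρ at 0, ℓ at 0, X2 at 0, X3 at 0, X4 at 0; solve each RREF row for its pivot's exponent:
  r0: exp(D) + (3)·1 = 0 ⇒ exp(D) = -3
  r1: exp(m) + (0)·1 = 0 ⇒ exp(m) = 0
Π_3 = D^-3 · X1

["-3", "0", "0", "0", "1", "0", "0", "0"]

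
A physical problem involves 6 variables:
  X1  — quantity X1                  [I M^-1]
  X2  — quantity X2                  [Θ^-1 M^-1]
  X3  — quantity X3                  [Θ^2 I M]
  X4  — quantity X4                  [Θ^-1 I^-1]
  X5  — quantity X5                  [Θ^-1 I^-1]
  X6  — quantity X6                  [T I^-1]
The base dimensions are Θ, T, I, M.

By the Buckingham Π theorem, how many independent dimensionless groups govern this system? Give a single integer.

3

Write exponents as rows Θ,T,I,M / cols X1,X2,X3,X4,X5,X6:
  Θ: [ 0 -1  2 -1 -1  0]
  T: [ 0  0  0  0  0  1]
  I: [ 1  0  1 -1 -1 -1]
  M: [-1 -1  1  0  0  0]
Echelon form has 3 nonzero rows (pivots: X1,X2,X6)
6 vars − rank 3 = 3 Π groups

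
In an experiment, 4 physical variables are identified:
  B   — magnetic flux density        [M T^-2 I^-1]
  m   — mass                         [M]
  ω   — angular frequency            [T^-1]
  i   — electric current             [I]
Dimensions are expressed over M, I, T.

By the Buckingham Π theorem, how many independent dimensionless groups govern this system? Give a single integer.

Write exponents as rows M,I,T / cols B,m,ω,i:
  M: [ 1  1  0  0]
  I: [-1  0  0  1]
  T: [-2  0 -1  0]
Echelon form has 3 nonzero rows (pivots: B,m,ω)
4 vars − rank 3 = 1 Π group

1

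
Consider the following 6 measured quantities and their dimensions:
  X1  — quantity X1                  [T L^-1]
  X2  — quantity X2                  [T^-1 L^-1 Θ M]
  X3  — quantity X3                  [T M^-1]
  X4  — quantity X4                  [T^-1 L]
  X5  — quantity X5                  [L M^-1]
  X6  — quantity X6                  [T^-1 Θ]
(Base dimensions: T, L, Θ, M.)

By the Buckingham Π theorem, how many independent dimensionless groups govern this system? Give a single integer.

Dimensional matrix (T×L×Θ×M by X1×X2×X3×X4×X5×X6):
  T: [ 1 -1  1 -1  0 -1]
  L: [-1 -1  0  1  1  0]
  Θ: [ 0  1  0  0  0  1]
  M: [ 0  1 -1  0 -1  0]
RREF → pivots at {X1,X2,X3} ⇒ r = 3
6 vars − rank 3 = 3 Π groups

3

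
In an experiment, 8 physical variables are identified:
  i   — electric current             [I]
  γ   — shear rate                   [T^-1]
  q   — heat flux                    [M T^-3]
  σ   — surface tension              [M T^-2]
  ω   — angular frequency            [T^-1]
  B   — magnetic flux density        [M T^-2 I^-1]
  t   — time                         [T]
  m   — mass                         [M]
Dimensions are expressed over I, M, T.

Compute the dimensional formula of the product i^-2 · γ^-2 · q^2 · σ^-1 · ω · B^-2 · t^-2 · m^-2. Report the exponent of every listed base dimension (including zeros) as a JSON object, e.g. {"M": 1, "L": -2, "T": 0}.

Dimensional matrix (I×M×T by i×γ×q×σ×ω×B×t×m):
  I: [ 1  0  0  0  0 -1  0  0]
  M: [ 0  0  1  1  0  1  0  1]
  T: [ 0 -1 -3 -2 -1 -2  1  0]
  [I]: (-2)·1+(-2)·0+(2)·0+(-1)·0+(1)·0+(-2)·-1+(-2)·0+(-2)·0 = 0
  [M]: (-2)·0+(-2)·0+(2)·1+(-1)·1+(1)·0+(-2)·1+(-2)·0+(-2)·1 = -3
  [T]: (-2)·0+(-2)·-1+(2)·-3+(-1)·-2+(1)·-1+(-2)·-2+(-2)·1+(-2)·0 = -1
⇒ M^-3 T^-1

{"I": 0, "M": -3, "T": -1}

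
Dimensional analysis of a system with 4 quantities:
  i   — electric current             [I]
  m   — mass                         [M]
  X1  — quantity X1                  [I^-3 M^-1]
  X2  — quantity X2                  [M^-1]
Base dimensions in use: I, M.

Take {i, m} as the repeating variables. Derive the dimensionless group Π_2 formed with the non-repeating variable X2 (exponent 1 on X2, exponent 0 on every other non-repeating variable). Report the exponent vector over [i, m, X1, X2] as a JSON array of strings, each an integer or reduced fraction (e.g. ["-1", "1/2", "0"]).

Exponent matrix [I,M] × [i,m,X1,X2]:
  I: [ 1  0 -3  0]
  M: [ 0  1 -1 -1]
Echelon form has 2 nonzero rows (pivots: i,m)
Repeat: i,m; free: X1,X2
RREF:
  r0: [   1    0   -3    0]
  r1: [   0    1   -1   -1]
Fix exponent of X2 at 1, X1 at 0; solve each RREF row for its pivot's exponent:
  r0: exp(i) + (0)·1 = 0 ⇒ exp(i) = 0
  r1: exp(m) + (-1)·1 = 0 ⇒ exp(m) = 1
Π_2 = m · X2

["0", "1", "0", "1"]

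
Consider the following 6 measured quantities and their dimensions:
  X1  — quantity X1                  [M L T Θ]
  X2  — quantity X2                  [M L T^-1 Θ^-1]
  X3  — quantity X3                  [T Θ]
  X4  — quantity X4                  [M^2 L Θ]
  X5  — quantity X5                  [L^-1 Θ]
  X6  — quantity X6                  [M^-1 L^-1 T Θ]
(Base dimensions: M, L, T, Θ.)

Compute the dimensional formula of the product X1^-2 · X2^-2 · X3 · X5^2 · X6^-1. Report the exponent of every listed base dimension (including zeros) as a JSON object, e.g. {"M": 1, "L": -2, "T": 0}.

{"M": -3, "L": -5, "T": 0, "Θ": 2}

Dimensional matrix (M×L×T×Θ by X1×X2×X3×X4×X5×X6):
  M: [ 1  1  0  2  0 -1]
  L: [ 1  1  0  1 -1 -1]
  T: [ 1 -1  1  0  0  1]
  Θ: [ 1 -1  1  1  1  1]
  [M]: (-2)·1+(-2)·1+(1)·0+(2)·0+(-1)·-1 = -3
  [L]: (-2)·1+(-2)·1+(1)·0+(2)·-1+(-1)·-1 = -5
  [T]: (-2)·1+(-2)·-1+(1)·1+(2)·0+(-1)·1 = 0
  [Θ]: (-2)·1+(-2)·-1+(1)·1+(2)·1+(-1)·1 = 2
⇒ M^-3 L^-5 Θ^2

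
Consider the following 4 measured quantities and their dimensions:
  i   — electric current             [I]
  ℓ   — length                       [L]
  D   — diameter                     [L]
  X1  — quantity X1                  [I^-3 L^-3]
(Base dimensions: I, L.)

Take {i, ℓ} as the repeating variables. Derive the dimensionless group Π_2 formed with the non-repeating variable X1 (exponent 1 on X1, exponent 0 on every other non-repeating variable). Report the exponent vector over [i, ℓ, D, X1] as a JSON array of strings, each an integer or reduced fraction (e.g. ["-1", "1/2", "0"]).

Write exponents as rows I,L / cols i,ℓ,D,X1:
  I: [ 1  0  0 -3]
  L: [ 0  1  1 -3]
Echelon form has 2 nonzero rows (pivots: i,ℓ)
Repeat: i,ℓ; free: D,X1
RREF:
  r0: [   1    0    0   -3]
  r1: [   0    1    1   -3]
Fix exponent of X1 at 1, D at 0; solve each RREF row for its pivot's exponent:
  r0: exp(i) + (-3)·1 = 0 ⇒ exp(i) = 3
  r1: exp(ℓ) + (-3)·1 = 0 ⇒ exp(ℓ) = 3
Π_2 = i^3 · ℓ^3 · X1

["3", "3", "0", "1"]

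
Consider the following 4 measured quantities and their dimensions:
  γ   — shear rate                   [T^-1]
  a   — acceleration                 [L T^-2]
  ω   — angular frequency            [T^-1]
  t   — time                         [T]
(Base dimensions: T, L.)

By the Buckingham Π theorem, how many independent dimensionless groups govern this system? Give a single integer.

Dimensional matrix (T×L by γ×a×ω×t):
  T: [-1 -2 -1  1]
  L: [ 0  1  0  0]
RREF → pivots at {γ,a} ⇒ r = 2
4 vars − rank 2 = 2 Π groups

2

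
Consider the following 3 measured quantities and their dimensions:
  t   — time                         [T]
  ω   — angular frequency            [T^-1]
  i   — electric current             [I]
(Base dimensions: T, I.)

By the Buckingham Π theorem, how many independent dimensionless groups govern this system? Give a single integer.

Write exponents as rows T,I / cols t,ω,i:
  T: [ 1 -1  0]
  I: [ 0  0  1]
Row reduction gives pivot columns t,i; rank = 2
n=3, r=2 ⇒ 1 dimensionless group

1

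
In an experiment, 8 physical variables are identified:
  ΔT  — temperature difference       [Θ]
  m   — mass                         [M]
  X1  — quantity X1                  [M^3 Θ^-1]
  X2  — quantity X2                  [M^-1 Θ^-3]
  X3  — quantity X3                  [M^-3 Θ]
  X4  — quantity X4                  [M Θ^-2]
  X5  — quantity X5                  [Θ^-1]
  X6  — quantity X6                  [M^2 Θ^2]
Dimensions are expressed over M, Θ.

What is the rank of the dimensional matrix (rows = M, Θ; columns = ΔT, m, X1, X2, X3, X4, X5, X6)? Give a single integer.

2

Exponent matrix [M,Θ] × [ΔT,m,X1,X2,X3,X4,X5,X6]:
  M: [ 0  1  3 -1 -3  1  0  2]
  Θ: [ 1  0 -1 -3  1 -2 -1  2]
Echelon form has 2 nonzero rows (pivots: ΔT,m)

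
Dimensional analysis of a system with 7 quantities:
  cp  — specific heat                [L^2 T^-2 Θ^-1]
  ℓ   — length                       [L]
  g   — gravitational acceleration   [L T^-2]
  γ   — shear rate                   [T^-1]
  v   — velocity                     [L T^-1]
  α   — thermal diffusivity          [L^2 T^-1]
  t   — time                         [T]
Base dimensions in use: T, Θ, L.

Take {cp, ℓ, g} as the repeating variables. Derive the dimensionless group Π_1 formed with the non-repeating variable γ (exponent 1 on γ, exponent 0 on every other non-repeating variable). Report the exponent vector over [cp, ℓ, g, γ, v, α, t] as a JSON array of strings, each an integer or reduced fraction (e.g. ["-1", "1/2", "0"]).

["0", "1/2", "-1/2", "1", "0", "0", "0"]

Dimensional matrix (T×Θ×L by cp×ℓ×g×γ×v×α×t):
  T: [-2  0 -2 -1 -1 -1  1]
  Θ: [-1  0  0  0  0  0  0]
  L: [ 2  1  1  0  1  2  0]
Row reduction gives pivot columns cp,ℓ,g; rank = 3
Repeat: cp,ℓ,g; free: γ,v,α,t
RREF:
  r0: [   1    0    0    0    0    0    0]
  r1: [   0    1    0 -1/2  1/2  3/2  1/2]
  r2: [   0    0    1  1/2  1/2  1/2 -1/2]
Fix exponent of γ at 1, v at 0, α at 0, t at 0; solve each RREF row for its pivot's exponent:
  r0: exp(cp) + (0)·1 = 0 ⇒ exp(cp) = 0
  r1: exp(ℓ) + (-1/2)·1 = 0 ⇒ exp(ℓ) = 1/2
  r2: exp(g) + (1/2)·1 = 0 ⇒ exp(g) = -1/2
Π_1 = ℓ^(1/2) · g^(-1/2) · γ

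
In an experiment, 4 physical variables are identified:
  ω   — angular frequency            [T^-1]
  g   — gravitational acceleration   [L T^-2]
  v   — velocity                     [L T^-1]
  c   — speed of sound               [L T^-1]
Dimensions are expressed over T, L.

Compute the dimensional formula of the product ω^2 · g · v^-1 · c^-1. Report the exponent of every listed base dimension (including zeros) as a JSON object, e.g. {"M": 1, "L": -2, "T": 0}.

Write exponents as rows T,L / cols ω,g,v,c:
  T: [-1 -2 -1 -1]
  L: [ 0  1  1  1]
  [T]: (2)·-1+(1)·-2+(-1)·-1+(-1)·-1 = -2
  [L]: (2)·0+(1)·1+(-1)·1+(-1)·1 = -1
⇒ T^-2 L^-1

{"T": -2, "L": -1}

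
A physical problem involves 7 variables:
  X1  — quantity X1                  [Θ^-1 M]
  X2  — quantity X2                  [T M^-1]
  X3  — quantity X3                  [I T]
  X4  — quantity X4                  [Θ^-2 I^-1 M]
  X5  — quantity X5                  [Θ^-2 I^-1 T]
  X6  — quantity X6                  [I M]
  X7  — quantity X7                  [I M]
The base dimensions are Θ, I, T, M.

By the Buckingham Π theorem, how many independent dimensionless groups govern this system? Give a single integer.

4

Write exponents as rows Θ,I,T,M / cols X1,X2,X3,X4,X5,X6,X7:
  Θ: [-1  0  0 -2 -2  0  0]
  I: [ 0  0  1 -1 -1  1  1]
  T: [ 0  1  1  0  1  0  0]
  M: [ 1 -1  0  1  0  1  1]
RREF → pivots at {X1,X2,X3} ⇒ r = 3
Π count = n − r = 7 − 3 = 4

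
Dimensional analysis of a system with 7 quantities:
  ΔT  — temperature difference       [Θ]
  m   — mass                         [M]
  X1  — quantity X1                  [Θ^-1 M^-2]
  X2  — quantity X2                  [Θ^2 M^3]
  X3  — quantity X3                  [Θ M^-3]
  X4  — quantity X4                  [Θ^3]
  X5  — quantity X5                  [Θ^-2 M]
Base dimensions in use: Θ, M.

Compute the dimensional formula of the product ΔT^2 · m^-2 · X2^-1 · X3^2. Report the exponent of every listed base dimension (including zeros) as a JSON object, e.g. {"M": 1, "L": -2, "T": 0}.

Write exponents as rows Θ,M / cols ΔT,m,X1,X2,X3,X4,X5:
  Θ: [ 1  0 -1  2  1  3 -2]
  M: [ 0  1 -2  3 -3  0  1]
  [Θ]: (2)·1+(-2)·0+(-1)·2+(2)·1 = 2
  [M]: (2)·0+(-2)·1+(-1)·3+(2)·-3 = -11
⇒ Θ^2 M^-11

{"Θ": 2, "M": -11}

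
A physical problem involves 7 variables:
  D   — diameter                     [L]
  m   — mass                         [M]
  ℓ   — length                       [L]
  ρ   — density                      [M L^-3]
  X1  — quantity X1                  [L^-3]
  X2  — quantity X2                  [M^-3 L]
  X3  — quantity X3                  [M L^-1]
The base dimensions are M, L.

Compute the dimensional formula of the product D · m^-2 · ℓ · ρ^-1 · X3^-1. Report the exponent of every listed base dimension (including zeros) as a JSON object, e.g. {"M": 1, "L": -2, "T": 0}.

{"M": -4, "L": 6}

Exponent matrix [M,L] × [D,m,ℓ,ρ,X1,X2,X3]:
  M: [ 0  1  0  1  0 -3  1]
  L: [ 1  0  1 -3 -3  1 -1]
  [M]: (1)·0+(-2)·1+(1)·0+(-1)·1+(-1)·1 = -4
  [L]: (1)·1+(-2)·0+(1)·1+(-1)·-3+(-1)·-1 = 6
⇒ M^-4 L^6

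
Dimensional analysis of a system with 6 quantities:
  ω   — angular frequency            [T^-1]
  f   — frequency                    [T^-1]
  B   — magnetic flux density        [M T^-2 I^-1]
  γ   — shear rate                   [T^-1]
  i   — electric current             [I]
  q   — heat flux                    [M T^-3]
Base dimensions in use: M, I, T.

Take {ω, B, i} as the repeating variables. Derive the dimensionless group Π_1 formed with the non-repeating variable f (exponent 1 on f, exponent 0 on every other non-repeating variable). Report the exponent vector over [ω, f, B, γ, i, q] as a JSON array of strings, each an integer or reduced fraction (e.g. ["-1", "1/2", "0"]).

["-1", "1", "0", "0", "0", "0"]

Write exponents as rows M,I,T / cols ω,f,B,γ,i,q:
  M: [ 0  0  1  0  0  1]
  I: [ 0  0 -1  0  1  0]
  T: [-1 -1 -2 -1  0 -3]
RREF → pivots at {ω,B,i} ⇒ r = 3
Pivot set = {ω,B,i}, free = {f,γ,q}
RREF:
  r0: [   1    1    0    1    0    1]
  r1: [   0    0    1    0    0    1]
  r2: [   0    0    0    0    1    1]
Fix exponent of f at 1, γ at 0, q at 0; solve each RREF row for its pivot's exponent:
  r0: exp(ω) + (1)·1 = 0 ⇒ exp(ω) = -1
  r1: exp(B) + (0)·1 = 0 ⇒ exp(B) = 0
  r2: exp(i) + (0)·1 = 0 ⇒ exp(i) = 0
Π_1 = ω^-1 · f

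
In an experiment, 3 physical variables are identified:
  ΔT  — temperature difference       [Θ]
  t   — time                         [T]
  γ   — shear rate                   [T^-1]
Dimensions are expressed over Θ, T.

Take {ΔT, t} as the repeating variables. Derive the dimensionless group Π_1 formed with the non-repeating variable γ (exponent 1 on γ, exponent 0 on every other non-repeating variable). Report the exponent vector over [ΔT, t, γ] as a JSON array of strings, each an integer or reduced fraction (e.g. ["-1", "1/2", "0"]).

Exponent matrix [Θ,T] × [ΔT,t,γ]:
  Θ: [ 1  0  0]
  T: [ 0  1 -1]
RREF → pivots at {ΔT,t} ⇒ r = 2
Pivot set = {ΔT,t}, free = {γ}
RREF:
  r0: [   1    0    0]
  r1: [   0    1   -1]
Fix exponent of γ at 1; solve each RREF row for its pivot's exponent:
  r0: exp(ΔT) + (0)·1 = 0 ⇒ exp(ΔT) = 0
  r1: exp(t) + (-1)·1 = 0 ⇒ exp(t) = 1
Π_1 = t · γ

["0", "1", "1"]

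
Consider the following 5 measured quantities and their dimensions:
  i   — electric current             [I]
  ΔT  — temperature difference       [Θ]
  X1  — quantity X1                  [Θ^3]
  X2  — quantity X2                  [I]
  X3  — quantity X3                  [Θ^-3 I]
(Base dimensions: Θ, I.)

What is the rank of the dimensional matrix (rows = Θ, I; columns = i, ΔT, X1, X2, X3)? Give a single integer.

2

Dimensional matrix (Θ×I by i×ΔT×X1×X2×X3):
  Θ: [ 0  1  3  0 -3]
  I: [ 1  0  0  1  1]
Echelon form has 2 nonzero rows (pivots: i,ΔT)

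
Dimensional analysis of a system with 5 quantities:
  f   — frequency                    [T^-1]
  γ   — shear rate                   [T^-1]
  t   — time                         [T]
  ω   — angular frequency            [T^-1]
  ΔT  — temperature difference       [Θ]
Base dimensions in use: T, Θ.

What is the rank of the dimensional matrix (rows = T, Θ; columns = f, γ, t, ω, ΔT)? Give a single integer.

Dimensional matrix (T×Θ by f×γ×t×ω×ΔT):
  T: [-1 -1  1 -1  0]
  Θ: [ 0  0  0  0  1]
RREF → pivots at {f,ΔT} ⇒ r = 2

2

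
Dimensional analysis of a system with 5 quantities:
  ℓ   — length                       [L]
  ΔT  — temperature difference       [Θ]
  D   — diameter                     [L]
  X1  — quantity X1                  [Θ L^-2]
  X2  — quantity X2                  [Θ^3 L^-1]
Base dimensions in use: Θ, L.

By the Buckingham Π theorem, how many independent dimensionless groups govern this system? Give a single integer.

Exponent matrix [Θ,L] × [ℓ,ΔT,D,X1,X2]:
  Θ: [ 0  1  0  1  3]
  L: [ 1  0  1 -2 -1]
Echelon form has 2 nonzero rows (pivots: ℓ,ΔT)
n=5, r=2 ⇒ 3 dimensionless groups

3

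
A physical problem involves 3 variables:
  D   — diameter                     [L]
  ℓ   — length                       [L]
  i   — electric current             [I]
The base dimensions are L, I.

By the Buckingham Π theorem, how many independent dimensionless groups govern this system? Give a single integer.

1

Exponent matrix [L,I] × [D,ℓ,i]:
  L: [ 1  1  0]
  I: [ 0  0  1]
RREF → pivots at {D,i} ⇒ r = 2
Π count = n − r = 3 − 2 = 1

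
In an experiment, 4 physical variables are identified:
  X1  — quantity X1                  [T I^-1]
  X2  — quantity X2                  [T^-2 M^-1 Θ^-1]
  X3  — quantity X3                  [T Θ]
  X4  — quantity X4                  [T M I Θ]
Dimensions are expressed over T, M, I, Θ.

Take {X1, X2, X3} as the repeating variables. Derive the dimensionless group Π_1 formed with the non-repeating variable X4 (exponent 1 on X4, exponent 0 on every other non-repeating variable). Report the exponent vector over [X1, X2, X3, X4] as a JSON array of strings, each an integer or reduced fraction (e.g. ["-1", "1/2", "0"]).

Dimensional matrix (T×M×I×Θ by X1×X2×X3×X4):
  T: [ 1 -2  1  1]
  M: [ 0 -1  0  1]
  I: [-1  0  0  1]
  Θ: [ 0 -1  1  1]
RREF → pivots at {X1,X2,X3} ⇒ r = 3
Pivot set = {X1,X2,X3}, free = {X4}
RREF:
  r0: [   1    0    0   -1]
  r1: [   0    1    0   -1]
  r2: [   0    0    1    0]
  r3: [   0    0    0    0]
Fix exponent of X4 at 1; solve each RREF row for its pivot's exponent:
  r0: exp(X1) + (-1)·1 = 0 ⇒ exp(X1) = 1
  r1: exp(X2) + (-1)·1 = 0 ⇒ exp(X2) = 1
  r2: exp(X3) + (0)·1 = 0 ⇒ exp(X3) = 0
Π_1 = X1 · X2 · X4

["1", "1", "0", "1"]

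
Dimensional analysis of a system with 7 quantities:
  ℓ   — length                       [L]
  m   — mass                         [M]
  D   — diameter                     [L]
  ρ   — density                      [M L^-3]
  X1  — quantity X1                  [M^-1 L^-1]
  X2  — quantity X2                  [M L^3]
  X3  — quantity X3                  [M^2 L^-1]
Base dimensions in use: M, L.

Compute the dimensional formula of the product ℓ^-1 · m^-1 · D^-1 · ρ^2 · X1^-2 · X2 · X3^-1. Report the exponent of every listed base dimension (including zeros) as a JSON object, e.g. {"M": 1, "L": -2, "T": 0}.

{"M": 2, "L": -2}

Exponent matrix [M,L] × [ℓ,m,D,ρ,X1,X2,X3]:
  M: [ 0  1  0  1 -1  1  2]
  L: [ 1  0  1 -3 -1  3 -1]
  [M]: (-1)·0+(-1)·1+(-1)·0+(2)·1+(-2)·-1+(1)·1+(-1)·2 = 2
  [L]: (-1)·1+(-1)·0+(-1)·1+(2)·-3+(-2)·-1+(1)·3+(-1)·-1 = -2
⇒ M^2 L^-2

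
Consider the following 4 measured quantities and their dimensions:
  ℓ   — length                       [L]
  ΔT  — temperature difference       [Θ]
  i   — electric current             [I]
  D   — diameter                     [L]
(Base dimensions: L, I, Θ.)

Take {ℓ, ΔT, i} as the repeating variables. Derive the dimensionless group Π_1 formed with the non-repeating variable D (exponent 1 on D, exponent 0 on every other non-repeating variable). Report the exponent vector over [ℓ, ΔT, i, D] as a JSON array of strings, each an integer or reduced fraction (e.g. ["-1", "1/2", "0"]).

["-1", "0", "0", "1"]

Dimensional matrix (L×I×Θ by ℓ×ΔT×i×D):
  L: [ 1  0  0  1]
  I: [ 0  0  1  0]
  Θ: [ 0  1  0  0]
Echelon form has 3 nonzero rows (pivots: ℓ,ΔT,i)
Repeat: ℓ,ΔT,i; free: D
RREF:
  r0: [   1    0    0    1]
  r1: [   0    1    0    0]
  r2: [   0    0    1    0]
Fix exponent of D at 1; solve each RREF row for its pivot's exponent:
  r0: exp(ℓ) + (1)·1 = 0 ⇒ exp(ℓ) = -1
  r1: exp(ΔT) + (0)·1 = 0 ⇒ exp(ΔT) = 0
  r2: exp(i) + (0)·1 = 0 ⇒ exp(i) = 0
Π_1 = ℓ^-1 · D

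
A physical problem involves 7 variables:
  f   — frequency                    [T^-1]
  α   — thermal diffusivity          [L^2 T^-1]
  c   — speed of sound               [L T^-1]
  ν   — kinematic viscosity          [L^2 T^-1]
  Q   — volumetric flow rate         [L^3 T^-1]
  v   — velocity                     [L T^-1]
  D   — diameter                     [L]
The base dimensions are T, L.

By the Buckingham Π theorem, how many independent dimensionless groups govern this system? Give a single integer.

5

Write exponents as rows T,L / cols f,α,c,ν,Q,v,D:
  T: [-1 -1 -1 -1 -1 -1  0]
  L: [ 0  2  1  2  3  1  1]
RREF → pivots at {f,α} ⇒ r = 2
Π count = n − r = 7 − 2 = 5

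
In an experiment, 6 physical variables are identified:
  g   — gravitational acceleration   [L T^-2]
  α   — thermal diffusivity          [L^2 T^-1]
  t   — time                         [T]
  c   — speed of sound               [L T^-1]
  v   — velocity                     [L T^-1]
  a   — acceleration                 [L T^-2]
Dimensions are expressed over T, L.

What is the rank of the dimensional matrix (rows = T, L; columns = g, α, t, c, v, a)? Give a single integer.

2

Write exponents as rows T,L / cols g,α,t,c,v,a:
  T: [-2 -1  1 -1 -1 -2]
  L: [ 1  2  0  1  1  1]
Echelon form has 2 nonzero rows (pivots: g,α)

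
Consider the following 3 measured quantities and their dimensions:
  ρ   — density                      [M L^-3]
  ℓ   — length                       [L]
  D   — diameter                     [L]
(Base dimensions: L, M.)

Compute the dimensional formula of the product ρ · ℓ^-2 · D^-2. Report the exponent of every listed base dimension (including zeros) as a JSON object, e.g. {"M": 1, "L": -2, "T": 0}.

{"L": -7, "M": 1}

Write exponents as rows L,M / cols ρ,ℓ,D:
  L: [-3  1  1]
  M: [ 1  0  0]
  [L]: (1)·-3+(-2)·1+(-2)·1 = -7
  [M]: (1)·1+(-2)·0+(-2)·0 = 1
⇒ L^-7 M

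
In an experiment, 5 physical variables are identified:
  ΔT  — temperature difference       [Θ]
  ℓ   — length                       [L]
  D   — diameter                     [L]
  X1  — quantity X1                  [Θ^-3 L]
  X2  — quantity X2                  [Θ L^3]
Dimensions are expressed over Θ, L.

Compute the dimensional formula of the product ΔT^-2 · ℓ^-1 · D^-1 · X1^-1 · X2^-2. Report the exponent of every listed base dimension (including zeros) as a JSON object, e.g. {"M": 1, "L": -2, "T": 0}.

Write exponents as rows Θ,L / cols ΔT,ℓ,D,X1,X2:
  Θ: [ 1  0  0 -3  1]
  L: [ 0  1  1  1  3]
  [Θ]: (-2)·1+(-1)·0+(-1)·0+(-1)·-3+(-2)·1 = -1
  [L]: (-2)·0+(-1)·1+(-1)·1+(-1)·1+(-2)·3 = -9
⇒ Θ^-1 L^-9

{"Θ": -1, "L": -9}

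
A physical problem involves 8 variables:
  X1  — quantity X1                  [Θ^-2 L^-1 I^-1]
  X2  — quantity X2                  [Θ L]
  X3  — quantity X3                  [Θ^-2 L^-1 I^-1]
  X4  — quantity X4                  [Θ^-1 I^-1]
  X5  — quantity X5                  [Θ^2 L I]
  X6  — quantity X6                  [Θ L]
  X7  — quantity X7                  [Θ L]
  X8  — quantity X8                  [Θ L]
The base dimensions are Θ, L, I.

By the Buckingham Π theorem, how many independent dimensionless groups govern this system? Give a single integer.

6

Dimensional matrix (Θ×L×I by X1×X2×X3×X4×X5×X6×X7×X8):
  Θ: [-2  1 -2 -1  2  1  1  1]
  L: [-1  1 -1  0  1  1  1  1]
  I: [-1  0 -1 -1  1  0  0  0]
Row reduction gives pivot columns X1,X2; rank = 2
8 vars − rank 2 = 6 Π groups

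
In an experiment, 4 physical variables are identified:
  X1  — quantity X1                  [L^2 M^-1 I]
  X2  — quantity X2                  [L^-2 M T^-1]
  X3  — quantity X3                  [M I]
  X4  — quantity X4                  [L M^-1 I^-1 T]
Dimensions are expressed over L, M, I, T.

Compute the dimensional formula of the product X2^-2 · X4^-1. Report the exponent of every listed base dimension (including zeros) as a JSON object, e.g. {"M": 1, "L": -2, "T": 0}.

Dimensional matrix (L×M×I×T by X1×X2×X3×X4):
  L: [ 2 -2  0  1]
  M: [-1  1  1 -1]
  I: [ 1  0  1 -1]
  T: [ 0 -1  0  1]
  [L]: (-2)·-2+(-1)·1 = 3
  [M]: (-2)·1+(-1)·-1 = -1
  [I]: (-2)·0+(-1)·-1 = 1
  [T]: (-2)·-1+(-1)·1 = 1
⇒ L^3 M^-1 I T

{"L": 3, "M": -1, "I": 1, "T": 1}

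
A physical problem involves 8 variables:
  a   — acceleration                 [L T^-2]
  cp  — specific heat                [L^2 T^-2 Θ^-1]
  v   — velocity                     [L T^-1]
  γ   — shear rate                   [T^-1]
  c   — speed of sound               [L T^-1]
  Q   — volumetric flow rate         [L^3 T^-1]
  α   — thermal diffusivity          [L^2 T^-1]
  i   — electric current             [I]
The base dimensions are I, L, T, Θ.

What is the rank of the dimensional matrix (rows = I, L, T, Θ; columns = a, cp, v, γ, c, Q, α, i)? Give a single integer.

Exponent matrix [I,L,T,Θ] × [a,cp,v,γ,c,Q,α,i]:
  I: [ 0  0  0  0  0  0  0  1]
  L: [ 1  2  1  0  1  3  2  0]
  T: [-2 -2 -1 -1 -1 -1 -1  0]
  Θ: [ 0 -1  0  0  0  0  0  0]
Echelon form has 4 nonzero rows (pivots: a,cp,v,i)

4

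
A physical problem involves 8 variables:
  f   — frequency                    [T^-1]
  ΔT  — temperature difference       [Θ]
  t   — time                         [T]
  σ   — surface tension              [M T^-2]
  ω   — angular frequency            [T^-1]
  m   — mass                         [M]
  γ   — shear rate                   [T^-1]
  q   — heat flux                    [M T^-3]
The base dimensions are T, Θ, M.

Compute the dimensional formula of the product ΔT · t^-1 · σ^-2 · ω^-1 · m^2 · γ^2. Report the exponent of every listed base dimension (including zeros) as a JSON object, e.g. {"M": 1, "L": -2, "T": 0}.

{"T": 2, "Θ": 1, "M": 0}

Exponent matrix [T,Θ,M] × [f,ΔT,t,σ,ω,m,γ,q]:
  T: [-1  0  1 -2 -1  0 -1 -3]
  Θ: [ 0  1  0  0  0  0  0  0]
  M: [ 0  0  0  1  0  1  0  1]
  [T]: (1)·0+(-1)·1+(-2)·-2+(-1)·-1+(2)·0+(2)·-1 = 2
  [Θ]: (1)·1+(-1)·0+(-2)·0+(-1)·0+(2)·0+(2)·0 = 1
  [M]: (1)·0+(-1)·0+(-2)·1+(-1)·0+(2)·1+(2)·0 = 0
⇒ T^2 Θ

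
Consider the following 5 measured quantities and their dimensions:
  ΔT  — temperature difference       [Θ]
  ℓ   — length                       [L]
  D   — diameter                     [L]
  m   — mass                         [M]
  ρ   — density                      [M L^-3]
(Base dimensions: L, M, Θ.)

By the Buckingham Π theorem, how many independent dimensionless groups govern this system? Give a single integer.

2

Exponent matrix [L,M,Θ] × [ΔT,ℓ,D,m,ρ]:
  L: [ 0  1  1  0 -3]
  M: [ 0  0  0  1  1]
  Θ: [ 1  0  0  0  0]
Row reduction gives pivot columns ΔT,ℓ,m; rank = 3
n=5, r=3 ⇒ 2 dimensionless groups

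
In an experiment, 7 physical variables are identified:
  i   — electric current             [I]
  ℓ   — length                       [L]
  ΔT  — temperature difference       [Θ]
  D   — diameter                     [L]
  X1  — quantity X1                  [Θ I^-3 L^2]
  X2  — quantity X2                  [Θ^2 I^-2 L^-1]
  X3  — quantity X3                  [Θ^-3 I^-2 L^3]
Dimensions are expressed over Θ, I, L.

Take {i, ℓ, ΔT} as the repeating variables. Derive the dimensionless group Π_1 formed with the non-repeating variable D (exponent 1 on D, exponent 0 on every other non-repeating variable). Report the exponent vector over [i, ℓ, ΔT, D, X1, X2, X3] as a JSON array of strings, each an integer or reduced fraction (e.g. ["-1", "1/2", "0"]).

Write exponents as rows Θ,I,L / cols i,ℓ,ΔT,D,X1,X2,X3:
  Θ: [ 0  0  1  0  1  2 -3]
  I: [ 1  0  0  0 -3 -2 -2]
  L: [ 0  1  0  1  2 -1  3]
RREF → pivots at {i,ℓ,ΔT} ⇒ r = 3
Pivot set = {i,ℓ,ΔT}, free = {D,X1,X2,X3}
RREF:
  r0: [   1    0    0    0   -3   -2   -2]
  r1: [   0    1    0    1    2   -1    3]
  r2: [   0    0    1    0    1    2   -3]
Fix exponent of D at 1, X1 at 0, X2 at 0, X3 at 0; solve each RREF row for its pivot's exponent:
  r0: exp(i) + (0)·1 = 0 ⇒ exp(i) = 0
  r1: exp(ℓ) + (1)·1 = 0 ⇒ exp(ℓ) = -1
  r2: exp(ΔT) + (0)·1 = 0 ⇒ exp(ΔT) = 0
Π_1 = ℓ^-1 · D

["0", "-1", "0", "1", "0", "0", "0"]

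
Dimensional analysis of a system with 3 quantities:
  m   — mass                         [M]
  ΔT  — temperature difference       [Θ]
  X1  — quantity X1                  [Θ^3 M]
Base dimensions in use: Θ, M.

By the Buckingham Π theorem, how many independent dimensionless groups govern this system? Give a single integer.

Write exponents as rows Θ,M / cols m,ΔT,X1:
  Θ: [ 0  1  3]
  M: [ 1  0  1]
Echelon form has 2 nonzero rows (pivots: m,ΔT)
Π count = n − r = 3 − 2 = 1

1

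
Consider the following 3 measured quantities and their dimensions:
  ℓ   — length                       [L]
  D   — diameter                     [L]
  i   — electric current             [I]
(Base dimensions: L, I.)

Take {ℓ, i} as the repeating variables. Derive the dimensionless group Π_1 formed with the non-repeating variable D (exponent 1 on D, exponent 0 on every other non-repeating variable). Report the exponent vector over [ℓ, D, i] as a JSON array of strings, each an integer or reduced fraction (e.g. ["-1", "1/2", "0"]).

Write exponents as rows L,I / cols ℓ,D,i:
  L: [ 1  1  0]
  I: [ 0  0  1]
Row reduction gives pivot columns ℓ,i; rank = 2
Repeat: ℓ,i; free: D
RREF:
  r0: [   1    1    0]
  r1: [   0    0    1]
Fix exponent of D at 1; solve each RREF row for its pivot's exponent:
  r0: exp(ℓ) + (1)·1 = 0 ⇒ exp(ℓ) = -1
  r1: exp(i) + (0)·1 = 0 ⇒ exp(i) = 0
Π_1 = ℓ^-1 · D

["-1", "1", "0"]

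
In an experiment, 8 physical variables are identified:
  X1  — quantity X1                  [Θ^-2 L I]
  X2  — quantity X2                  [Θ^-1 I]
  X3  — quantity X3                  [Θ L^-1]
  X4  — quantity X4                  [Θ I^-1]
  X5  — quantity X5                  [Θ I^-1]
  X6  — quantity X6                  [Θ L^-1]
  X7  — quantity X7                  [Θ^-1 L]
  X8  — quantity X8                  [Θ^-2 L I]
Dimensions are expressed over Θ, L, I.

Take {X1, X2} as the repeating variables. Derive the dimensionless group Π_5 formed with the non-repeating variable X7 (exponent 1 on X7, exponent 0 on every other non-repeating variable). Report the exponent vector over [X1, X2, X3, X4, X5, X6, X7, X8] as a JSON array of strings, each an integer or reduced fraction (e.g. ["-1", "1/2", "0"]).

Dimensional matrix (Θ×L×I by X1×X2×X3×X4×X5×X6×X7×X8):
  Θ: [-2 -1  1  1  1  1 -1 -2]
  L: [ 1  0 -1  0  0 -1  1  1]
  I: [ 1  1  0 -1 -1  0  0  1]
Echelon form has 2 nonzero rows (pivots: X1,X2)
Repeat: X1,X2; free: X3,X4,X5,X6,X7,X8
RREF:
  r0: [   1    0   -1    0    0   -1    1    1]
  r1: [   0    1    1   -1   -1    1   -1    0]
  r2: [   0    0    0    0    0    0    0    0]
Fix exponent of X7 at 1, X3 at 0, X4 at 0, X5 at 0, X6 at 0, X8 at 0; solve each RREF row for its pivot's exponent:
  r0: exp(X1) + (1)·1 = 0 ⇒ exp(X1) = -1
  r1: exp(X2) + (-1)·1 = 0 ⇒ exp(X2) = 1
Π_5 = X1^-1 · X2 · X7

["-1", "1", "0", "0", "0", "0", "1", "0"]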